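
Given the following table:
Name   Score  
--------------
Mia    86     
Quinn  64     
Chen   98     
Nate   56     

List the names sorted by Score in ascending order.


Sorting by Score (ascending):
  Nate: 56
  Quinn: 64
  Mia: 86
  Chen: 98


ANSWER: Nate, Quinn, Mia, Chen


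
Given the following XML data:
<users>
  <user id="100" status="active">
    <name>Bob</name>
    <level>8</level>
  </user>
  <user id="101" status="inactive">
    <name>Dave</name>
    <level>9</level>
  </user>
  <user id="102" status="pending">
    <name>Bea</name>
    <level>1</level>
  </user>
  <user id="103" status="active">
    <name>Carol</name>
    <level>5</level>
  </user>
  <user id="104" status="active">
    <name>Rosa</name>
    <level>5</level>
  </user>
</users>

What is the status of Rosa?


Finding user with name = Rosa
user id="104" status="active"

ANSWER: active


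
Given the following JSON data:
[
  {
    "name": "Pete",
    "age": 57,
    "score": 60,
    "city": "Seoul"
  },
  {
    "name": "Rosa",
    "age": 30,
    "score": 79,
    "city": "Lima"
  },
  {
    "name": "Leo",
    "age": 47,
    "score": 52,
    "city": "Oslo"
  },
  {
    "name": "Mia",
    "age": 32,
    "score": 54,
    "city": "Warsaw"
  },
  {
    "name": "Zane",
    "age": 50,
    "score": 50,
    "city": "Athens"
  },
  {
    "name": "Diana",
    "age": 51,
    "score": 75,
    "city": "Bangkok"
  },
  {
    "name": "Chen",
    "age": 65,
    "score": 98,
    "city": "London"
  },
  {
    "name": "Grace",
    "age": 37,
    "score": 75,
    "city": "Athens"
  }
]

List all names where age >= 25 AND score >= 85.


Checking both conditions:
  Pete (age=57, score=60) -> no
  Rosa (age=30, score=79) -> no
  Leo (age=47, score=52) -> no
  Mia (age=32, score=54) -> no
  Zane (age=50, score=50) -> no
  Diana (age=51, score=75) -> no
  Chen (age=65, score=98) -> YES
  Grace (age=37, score=75) -> no


ANSWER: Chen


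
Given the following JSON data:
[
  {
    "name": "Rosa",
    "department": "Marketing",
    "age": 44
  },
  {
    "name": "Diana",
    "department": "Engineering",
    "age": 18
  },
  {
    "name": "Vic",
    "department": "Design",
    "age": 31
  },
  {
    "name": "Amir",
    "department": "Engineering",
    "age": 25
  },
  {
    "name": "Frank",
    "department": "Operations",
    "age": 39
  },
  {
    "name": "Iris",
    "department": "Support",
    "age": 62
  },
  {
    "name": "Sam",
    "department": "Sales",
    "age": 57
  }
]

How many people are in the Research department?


Scanning records for department = Research
  No matches found
Count: 0

ANSWER: 0


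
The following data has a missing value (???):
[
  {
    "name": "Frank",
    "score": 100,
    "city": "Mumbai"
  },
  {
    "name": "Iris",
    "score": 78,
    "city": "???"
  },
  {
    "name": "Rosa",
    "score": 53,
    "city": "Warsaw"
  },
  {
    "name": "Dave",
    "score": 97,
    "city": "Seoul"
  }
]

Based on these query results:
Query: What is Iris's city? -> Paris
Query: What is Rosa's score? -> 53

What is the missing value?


The missing value is Iris's city
From query: Iris's city = Paris

ANSWER: Paris


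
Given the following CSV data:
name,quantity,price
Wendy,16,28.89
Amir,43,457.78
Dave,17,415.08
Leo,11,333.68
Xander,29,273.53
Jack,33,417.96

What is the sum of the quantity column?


Values in 'quantity' column:
  Row 1: 16
  Row 2: 43
  Row 3: 17
  Row 4: 11
  Row 5: 29
  Row 6: 33
Sum = 16 + 43 + 17 + 11 + 29 + 33 = 149

ANSWER: 149


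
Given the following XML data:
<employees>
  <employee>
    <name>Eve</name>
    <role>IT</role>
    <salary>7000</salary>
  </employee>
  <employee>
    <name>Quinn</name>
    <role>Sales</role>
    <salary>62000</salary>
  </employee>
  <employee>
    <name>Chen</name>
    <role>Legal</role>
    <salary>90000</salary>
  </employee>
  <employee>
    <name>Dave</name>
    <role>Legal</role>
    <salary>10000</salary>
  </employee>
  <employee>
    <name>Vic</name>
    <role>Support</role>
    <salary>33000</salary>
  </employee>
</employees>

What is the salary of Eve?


Searching for <employee> with <name>Eve</name>
Found at position 1
<salary>7000</salary>

ANSWER: 7000


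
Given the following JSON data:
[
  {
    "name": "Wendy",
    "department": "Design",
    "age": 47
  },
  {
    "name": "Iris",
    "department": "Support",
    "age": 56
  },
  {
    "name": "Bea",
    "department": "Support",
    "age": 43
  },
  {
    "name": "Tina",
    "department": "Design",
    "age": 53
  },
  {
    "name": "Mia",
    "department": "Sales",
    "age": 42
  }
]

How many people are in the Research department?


Scanning records for department = Research
  No matches found
Count: 0

ANSWER: 0


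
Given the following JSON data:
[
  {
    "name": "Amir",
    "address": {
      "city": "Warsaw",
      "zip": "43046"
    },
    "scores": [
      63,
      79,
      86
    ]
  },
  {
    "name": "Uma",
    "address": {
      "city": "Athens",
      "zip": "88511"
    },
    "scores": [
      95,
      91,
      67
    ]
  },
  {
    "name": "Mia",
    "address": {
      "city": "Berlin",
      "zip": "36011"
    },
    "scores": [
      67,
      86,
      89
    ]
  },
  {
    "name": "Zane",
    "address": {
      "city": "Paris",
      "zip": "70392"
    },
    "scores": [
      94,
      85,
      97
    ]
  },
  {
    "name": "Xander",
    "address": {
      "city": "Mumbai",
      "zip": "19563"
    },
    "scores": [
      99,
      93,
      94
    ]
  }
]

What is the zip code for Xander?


Path: records[4].address.zip
Value: 19563

ANSWER: 19563


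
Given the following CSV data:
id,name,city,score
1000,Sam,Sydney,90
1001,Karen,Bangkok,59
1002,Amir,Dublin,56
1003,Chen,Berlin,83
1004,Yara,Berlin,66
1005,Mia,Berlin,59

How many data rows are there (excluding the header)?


Counting rows (excluding header):
Header: id,name,city,score
Data rows: 6

ANSWER: 6


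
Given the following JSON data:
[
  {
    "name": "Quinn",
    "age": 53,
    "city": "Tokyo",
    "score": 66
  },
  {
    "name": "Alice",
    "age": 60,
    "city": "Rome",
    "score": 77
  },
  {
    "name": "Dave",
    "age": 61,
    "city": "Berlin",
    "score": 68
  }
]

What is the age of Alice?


Looking up record where name = Alice
Record index: 1
Field 'age' = 60

ANSWER: 60


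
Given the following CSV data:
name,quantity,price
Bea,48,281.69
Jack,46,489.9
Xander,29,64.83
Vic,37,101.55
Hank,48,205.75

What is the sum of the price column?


Values in 'price' column:
  Row 1: 281.69
  Row 2: 489.9
  Row 3: 64.83
  Row 4: 101.55
  Row 5: 205.75
Sum = 281.69 + 489.9 + 64.83 + 101.55 + 205.75 = 1143.72

ANSWER: 1143.72


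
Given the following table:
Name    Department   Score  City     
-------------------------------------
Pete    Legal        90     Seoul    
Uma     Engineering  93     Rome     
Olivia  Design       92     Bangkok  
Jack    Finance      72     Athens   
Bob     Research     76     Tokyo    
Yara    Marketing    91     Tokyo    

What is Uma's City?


Row 2: Uma
City = Rome

ANSWER: Rome


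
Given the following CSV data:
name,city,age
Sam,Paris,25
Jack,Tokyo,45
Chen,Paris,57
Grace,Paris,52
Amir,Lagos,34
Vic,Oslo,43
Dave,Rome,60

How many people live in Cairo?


Scanning city column for 'Cairo':
Total matches: 0

ANSWER: 0


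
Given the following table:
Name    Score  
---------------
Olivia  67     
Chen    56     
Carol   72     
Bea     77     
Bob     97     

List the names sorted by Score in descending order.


Sorting by Score (descending):
  Bob: 97
  Bea: 77
  Carol: 72
  Olivia: 67
  Chen: 56


ANSWER: Bob, Bea, Carol, Olivia, Chen


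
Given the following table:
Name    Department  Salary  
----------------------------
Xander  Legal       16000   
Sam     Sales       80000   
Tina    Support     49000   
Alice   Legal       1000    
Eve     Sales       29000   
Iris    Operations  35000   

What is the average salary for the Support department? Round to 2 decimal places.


Support department members:
  Tina: 49000
Sum = 49000
Count = 1
Average = 49000 / 1 = 49000.00

ANSWER: 49000.00


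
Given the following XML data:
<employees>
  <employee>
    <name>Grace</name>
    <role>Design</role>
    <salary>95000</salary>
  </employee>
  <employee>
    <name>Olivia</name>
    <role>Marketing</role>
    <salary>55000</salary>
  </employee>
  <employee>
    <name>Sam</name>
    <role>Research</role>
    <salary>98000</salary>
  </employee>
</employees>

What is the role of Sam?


Searching for <employee> with <name>Sam</name>
Found at position 3
<role>Research</role>

ANSWER: Research


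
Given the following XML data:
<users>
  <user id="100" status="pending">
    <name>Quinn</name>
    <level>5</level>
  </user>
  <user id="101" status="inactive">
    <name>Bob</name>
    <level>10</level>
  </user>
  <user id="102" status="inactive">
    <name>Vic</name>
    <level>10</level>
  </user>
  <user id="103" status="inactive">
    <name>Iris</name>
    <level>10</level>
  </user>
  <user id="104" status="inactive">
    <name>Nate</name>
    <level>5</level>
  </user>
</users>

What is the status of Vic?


Finding user with name = Vic
user id="102" status="inactive"

ANSWER: inactive


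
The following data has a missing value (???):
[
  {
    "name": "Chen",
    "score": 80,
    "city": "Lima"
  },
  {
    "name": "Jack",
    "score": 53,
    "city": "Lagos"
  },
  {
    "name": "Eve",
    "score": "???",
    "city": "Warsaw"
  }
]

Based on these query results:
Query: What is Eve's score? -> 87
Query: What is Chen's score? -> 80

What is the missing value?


The missing value is Eve's score
From query: Eve's score = 87

ANSWER: 87


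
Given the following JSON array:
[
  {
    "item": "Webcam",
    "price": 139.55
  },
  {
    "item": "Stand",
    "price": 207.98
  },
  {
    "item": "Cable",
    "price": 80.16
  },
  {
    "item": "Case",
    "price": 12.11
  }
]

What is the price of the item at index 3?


Array index 3 -> Case
price = 12.11

ANSWER: 12.11


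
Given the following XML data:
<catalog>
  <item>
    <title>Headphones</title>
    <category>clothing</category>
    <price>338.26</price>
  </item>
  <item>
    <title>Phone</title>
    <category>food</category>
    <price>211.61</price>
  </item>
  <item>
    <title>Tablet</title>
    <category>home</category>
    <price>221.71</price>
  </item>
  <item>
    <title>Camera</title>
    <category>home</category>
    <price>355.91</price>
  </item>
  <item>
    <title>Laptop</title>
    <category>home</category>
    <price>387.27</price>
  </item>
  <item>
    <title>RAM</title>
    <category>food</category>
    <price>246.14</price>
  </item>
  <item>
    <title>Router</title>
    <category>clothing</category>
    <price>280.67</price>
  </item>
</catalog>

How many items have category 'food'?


Scanning <item> elements for <category>food</category>:
  Item 2: Phone -> MATCH
  Item 6: RAM -> MATCH
Count: 2

ANSWER: 2


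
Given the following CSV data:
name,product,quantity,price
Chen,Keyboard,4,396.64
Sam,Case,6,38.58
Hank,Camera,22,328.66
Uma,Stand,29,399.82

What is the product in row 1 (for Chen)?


Row 1: Chen
Column 'product' = Keyboard

ANSWER: Keyboard


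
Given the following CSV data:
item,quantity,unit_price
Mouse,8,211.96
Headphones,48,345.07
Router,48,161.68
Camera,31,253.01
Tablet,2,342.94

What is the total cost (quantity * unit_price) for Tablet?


Row: Tablet
quantity = 2
unit_price = 342.94
total = 2 * 342.94 = 685.88

ANSWER: 685.88


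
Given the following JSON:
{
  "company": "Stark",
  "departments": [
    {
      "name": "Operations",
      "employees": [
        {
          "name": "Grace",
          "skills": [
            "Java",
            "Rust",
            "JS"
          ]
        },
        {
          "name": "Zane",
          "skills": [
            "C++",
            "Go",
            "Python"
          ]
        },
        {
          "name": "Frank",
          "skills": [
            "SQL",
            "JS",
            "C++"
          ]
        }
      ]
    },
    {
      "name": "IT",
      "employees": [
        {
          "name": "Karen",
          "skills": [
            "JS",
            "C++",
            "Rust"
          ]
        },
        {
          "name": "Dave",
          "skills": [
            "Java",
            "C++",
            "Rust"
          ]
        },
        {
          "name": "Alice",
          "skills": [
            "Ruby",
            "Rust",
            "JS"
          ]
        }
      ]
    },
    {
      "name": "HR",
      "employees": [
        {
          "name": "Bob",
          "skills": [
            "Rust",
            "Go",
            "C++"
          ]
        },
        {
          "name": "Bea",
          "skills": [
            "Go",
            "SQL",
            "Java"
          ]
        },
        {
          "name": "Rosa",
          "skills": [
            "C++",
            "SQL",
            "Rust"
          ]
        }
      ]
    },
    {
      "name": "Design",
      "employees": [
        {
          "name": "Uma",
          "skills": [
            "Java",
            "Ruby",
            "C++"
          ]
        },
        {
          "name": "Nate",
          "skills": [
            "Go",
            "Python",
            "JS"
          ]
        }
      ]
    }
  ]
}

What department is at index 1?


Path: departments[1].name
Value: IT

ANSWER: IT


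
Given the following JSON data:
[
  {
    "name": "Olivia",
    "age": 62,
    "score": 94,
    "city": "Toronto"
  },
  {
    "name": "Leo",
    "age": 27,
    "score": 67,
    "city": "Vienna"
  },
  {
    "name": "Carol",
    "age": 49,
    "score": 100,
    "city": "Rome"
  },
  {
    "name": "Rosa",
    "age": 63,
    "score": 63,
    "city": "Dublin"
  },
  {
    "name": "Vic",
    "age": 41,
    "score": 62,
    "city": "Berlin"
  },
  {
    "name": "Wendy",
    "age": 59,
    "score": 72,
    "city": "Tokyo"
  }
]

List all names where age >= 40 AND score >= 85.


Checking both conditions:
  Olivia (age=62, score=94) -> YES
  Leo (age=27, score=67) -> no
  Carol (age=49, score=100) -> YES
  Rosa (age=63, score=63) -> no
  Vic (age=41, score=62) -> no
  Wendy (age=59, score=72) -> no


ANSWER: Olivia, Carol


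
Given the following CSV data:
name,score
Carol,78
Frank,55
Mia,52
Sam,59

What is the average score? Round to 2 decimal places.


Scores: 78, 55, 52, 59
Sum = 244
Count = 4
Average = 244 / 4 = 61.00

ANSWER: 61.00


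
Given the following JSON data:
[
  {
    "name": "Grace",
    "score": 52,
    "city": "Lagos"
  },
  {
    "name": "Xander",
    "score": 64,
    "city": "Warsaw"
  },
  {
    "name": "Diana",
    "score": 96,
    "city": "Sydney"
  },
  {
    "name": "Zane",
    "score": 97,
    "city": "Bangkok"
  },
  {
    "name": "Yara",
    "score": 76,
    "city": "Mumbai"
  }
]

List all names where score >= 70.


Filtering records where score >= 70:
  Grace (score=52) -> no
  Xander (score=64) -> no
  Diana (score=96) -> YES
  Zane (score=97) -> YES
  Yara (score=76) -> YES


ANSWER: Diana, Zane, Yara


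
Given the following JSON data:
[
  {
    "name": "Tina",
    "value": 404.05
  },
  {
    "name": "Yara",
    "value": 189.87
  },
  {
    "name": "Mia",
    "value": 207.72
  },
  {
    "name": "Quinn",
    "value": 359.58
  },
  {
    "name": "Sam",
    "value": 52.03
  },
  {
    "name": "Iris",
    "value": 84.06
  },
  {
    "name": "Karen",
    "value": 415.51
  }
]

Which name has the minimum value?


Comparing values:
  Tina: 404.05
  Yara: 189.87
  Mia: 207.72
  Quinn: 359.58
  Sam: 52.03
  Iris: 84.06
  Karen: 415.51
Minimum: Sam (52.03)

ANSWER: Sam


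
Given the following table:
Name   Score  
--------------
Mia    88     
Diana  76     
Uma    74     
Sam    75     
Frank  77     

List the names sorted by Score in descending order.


Sorting by Score (descending):
  Mia: 88
  Frank: 77
  Diana: 76
  Sam: 75
  Uma: 74


ANSWER: Mia, Frank, Diana, Sam, Uma


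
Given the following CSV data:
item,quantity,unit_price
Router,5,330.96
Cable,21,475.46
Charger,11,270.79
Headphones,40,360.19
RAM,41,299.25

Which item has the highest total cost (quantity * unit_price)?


Computing row totals:
  Router: 1654.8
  Cable: 9984.66
  Charger: 2978.69
  Headphones: 14407.6
  RAM: 12269.25
Maximum: Headphones (14407.6)

ANSWER: Headphones


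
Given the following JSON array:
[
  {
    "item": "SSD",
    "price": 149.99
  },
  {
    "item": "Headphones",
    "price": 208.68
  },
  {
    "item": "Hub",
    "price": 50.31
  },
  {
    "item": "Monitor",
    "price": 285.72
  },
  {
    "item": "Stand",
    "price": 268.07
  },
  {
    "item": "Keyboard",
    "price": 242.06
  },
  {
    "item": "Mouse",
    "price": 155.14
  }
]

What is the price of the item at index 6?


Array index 6 -> Mouse
price = 155.14

ANSWER: 155.14


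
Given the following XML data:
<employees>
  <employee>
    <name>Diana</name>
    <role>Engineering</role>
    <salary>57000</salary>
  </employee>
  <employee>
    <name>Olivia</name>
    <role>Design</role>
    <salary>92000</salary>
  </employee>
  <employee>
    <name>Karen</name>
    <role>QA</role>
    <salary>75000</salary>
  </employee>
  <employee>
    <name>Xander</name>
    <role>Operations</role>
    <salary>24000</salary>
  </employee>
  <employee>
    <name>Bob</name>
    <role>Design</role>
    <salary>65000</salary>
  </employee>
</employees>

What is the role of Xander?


Searching for <employee> with <name>Xander</name>
Found at position 4
<role>Operations</role>

ANSWER: Operations


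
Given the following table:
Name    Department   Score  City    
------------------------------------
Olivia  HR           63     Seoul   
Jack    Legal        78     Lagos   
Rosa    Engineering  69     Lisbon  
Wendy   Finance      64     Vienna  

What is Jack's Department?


Row 2: Jack
Department = Legal

ANSWER: Legal


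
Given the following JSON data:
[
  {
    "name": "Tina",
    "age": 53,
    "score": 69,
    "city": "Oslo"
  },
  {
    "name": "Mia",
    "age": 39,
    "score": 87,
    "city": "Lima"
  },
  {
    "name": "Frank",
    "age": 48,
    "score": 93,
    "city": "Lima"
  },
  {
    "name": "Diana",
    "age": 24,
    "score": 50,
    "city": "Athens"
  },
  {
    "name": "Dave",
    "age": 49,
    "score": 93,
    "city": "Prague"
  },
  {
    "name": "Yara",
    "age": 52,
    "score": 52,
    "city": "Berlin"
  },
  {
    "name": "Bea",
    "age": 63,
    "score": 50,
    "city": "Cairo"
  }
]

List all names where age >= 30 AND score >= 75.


Checking both conditions:
  Tina (age=53, score=69) -> no
  Mia (age=39, score=87) -> YES
  Frank (age=48, score=93) -> YES
  Diana (age=24, score=50) -> no
  Dave (age=49, score=93) -> YES
  Yara (age=52, score=52) -> no
  Bea (age=63, score=50) -> no


ANSWER: Mia, Frank, Dave


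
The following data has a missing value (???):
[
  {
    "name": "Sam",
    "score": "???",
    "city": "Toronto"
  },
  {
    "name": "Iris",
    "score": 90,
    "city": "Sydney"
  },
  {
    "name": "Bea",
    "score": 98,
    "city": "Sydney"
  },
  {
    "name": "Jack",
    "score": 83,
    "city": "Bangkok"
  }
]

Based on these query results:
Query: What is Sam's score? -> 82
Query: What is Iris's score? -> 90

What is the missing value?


The missing value is Sam's score
From query: Sam's score = 82

ANSWER: 82


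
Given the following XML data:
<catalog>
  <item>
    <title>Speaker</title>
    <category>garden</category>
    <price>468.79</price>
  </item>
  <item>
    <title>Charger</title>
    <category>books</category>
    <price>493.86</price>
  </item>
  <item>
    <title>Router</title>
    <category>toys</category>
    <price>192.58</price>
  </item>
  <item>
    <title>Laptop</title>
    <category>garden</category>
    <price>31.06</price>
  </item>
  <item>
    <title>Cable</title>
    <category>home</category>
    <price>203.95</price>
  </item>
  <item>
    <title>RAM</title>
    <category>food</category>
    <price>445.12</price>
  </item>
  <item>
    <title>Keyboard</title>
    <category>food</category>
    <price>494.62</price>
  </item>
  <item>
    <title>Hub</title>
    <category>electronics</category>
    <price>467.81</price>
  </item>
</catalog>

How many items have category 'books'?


Scanning <item> elements for <category>books</category>:
  Item 2: Charger -> MATCH
Count: 1

ANSWER: 1


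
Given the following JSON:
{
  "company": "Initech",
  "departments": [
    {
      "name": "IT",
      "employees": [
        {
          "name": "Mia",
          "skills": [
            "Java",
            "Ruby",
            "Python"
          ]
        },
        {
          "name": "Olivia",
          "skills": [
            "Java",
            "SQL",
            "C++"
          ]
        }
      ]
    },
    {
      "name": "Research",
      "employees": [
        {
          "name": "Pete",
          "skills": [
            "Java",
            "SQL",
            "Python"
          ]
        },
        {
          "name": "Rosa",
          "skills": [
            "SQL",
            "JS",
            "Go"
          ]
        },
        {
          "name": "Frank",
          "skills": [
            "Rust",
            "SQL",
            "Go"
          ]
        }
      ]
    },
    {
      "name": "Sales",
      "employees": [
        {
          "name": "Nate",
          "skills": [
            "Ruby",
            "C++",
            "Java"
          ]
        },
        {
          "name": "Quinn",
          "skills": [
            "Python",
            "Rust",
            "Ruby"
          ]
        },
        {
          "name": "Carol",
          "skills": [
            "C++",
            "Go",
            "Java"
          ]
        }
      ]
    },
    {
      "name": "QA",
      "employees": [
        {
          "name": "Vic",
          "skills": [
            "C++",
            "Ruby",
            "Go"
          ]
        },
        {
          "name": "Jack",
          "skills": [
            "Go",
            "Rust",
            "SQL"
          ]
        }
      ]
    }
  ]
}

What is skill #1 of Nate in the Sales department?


Path: departments[2].employees[0].skills[0]
Value: Ruby

ANSWER: Ruby


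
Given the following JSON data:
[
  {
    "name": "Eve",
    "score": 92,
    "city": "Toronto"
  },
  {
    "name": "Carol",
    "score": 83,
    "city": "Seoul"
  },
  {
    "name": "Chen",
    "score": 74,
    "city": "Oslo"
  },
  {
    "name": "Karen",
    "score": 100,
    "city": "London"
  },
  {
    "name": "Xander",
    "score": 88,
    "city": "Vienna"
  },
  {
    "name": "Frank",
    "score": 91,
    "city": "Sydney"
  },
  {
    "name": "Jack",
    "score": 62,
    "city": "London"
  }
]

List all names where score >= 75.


Filtering records where score >= 75:
  Eve (score=92) -> YES
  Carol (score=83) -> YES
  Chen (score=74) -> no
  Karen (score=100) -> YES
  Xander (score=88) -> YES
  Frank (score=91) -> YES
  Jack (score=62) -> no


ANSWER: Eve, Carol, Karen, Xander, Frank


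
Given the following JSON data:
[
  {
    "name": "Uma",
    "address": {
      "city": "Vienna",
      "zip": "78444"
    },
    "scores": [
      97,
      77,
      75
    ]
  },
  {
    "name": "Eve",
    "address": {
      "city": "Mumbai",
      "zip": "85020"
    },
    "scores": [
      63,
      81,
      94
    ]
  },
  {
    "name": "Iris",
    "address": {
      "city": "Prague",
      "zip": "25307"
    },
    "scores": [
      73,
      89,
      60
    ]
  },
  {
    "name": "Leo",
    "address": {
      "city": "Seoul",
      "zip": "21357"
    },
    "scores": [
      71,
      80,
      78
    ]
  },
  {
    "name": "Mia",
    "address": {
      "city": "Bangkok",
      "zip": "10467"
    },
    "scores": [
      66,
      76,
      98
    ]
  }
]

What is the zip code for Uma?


Path: records[0].address.zip
Value: 78444

ANSWER: 78444


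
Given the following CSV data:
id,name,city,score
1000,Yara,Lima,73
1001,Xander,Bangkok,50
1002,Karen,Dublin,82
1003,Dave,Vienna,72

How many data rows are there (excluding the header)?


Counting rows (excluding header):
Header: id,name,city,score
Data rows: 4

ANSWER: 4


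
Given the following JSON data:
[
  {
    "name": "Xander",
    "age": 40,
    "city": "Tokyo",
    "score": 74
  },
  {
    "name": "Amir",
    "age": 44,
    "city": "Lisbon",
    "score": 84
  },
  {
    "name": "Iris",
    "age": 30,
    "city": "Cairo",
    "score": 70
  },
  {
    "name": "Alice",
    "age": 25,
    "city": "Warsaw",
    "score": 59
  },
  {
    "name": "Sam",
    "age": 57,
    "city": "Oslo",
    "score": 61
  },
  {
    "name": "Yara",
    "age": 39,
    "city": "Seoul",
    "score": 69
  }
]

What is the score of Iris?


Looking up record where name = Iris
Record index: 2
Field 'score' = 70

ANSWER: 70


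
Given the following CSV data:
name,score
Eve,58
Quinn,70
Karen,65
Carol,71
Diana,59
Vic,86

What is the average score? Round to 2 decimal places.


Scores: 58, 70, 65, 71, 59, 86
Sum = 409
Count = 6
Average = 409 / 6 = 68.17

ANSWER: 68.17


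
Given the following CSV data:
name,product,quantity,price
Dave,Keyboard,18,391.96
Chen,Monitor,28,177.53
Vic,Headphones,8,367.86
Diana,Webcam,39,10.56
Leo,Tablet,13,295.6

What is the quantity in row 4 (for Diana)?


Row 4: Diana
Column 'quantity' = 39

ANSWER: 39


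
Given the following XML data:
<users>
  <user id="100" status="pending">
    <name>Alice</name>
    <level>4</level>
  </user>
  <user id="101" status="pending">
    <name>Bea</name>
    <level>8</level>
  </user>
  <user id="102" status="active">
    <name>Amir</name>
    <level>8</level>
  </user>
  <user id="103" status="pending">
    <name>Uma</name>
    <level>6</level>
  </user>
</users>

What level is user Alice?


Finding user: Alice
<level>4</level>

ANSWER: 4


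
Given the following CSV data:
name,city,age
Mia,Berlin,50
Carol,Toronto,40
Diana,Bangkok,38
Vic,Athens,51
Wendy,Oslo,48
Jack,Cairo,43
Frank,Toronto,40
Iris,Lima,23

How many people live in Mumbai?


Scanning city column for 'Mumbai':
Total matches: 0

ANSWER: 0


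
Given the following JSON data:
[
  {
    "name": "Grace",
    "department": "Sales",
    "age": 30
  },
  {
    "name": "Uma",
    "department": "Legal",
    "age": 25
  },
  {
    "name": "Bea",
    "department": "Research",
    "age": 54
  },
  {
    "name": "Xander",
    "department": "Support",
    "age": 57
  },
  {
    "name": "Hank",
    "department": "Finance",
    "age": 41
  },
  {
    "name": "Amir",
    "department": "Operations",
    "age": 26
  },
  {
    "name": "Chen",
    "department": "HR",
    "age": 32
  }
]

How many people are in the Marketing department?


Scanning records for department = Marketing
  No matches found
Count: 0

ANSWER: 0


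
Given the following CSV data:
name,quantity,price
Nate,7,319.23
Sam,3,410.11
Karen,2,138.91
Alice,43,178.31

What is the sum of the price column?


Values in 'price' column:
  Row 1: 319.23
  Row 2: 410.11
  Row 3: 138.91
  Row 4: 178.31
Sum = 319.23 + 410.11 + 138.91 + 178.31 = 1046.56

ANSWER: 1046.56


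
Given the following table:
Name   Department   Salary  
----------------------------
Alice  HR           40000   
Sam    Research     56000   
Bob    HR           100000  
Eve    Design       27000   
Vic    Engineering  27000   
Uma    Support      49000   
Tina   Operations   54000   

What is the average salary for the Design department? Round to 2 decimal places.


Design department members:
  Eve: 27000
Sum = 27000
Count = 1
Average = 27000 / 1 = 27000.00

ANSWER: 27000.00


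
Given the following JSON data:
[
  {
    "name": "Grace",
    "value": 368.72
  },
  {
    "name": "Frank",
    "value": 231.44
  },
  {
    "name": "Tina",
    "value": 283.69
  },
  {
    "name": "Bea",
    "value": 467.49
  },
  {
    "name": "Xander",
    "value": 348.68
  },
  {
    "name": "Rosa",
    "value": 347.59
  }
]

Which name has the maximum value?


Comparing values:
  Grace: 368.72
  Frank: 231.44
  Tina: 283.69
  Bea: 467.49
  Xander: 348.68
  Rosa: 347.59
Maximum: Bea (467.49)

ANSWER: Bea


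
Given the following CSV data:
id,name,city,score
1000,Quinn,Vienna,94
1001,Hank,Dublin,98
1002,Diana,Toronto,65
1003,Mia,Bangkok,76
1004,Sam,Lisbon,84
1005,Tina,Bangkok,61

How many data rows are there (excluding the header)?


Counting rows (excluding header):
Header: id,name,city,score
Data rows: 6

ANSWER: 6


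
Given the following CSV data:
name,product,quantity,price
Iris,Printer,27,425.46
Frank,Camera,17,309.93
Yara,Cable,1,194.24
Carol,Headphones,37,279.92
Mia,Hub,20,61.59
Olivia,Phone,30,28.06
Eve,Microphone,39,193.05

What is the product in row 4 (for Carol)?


Row 4: Carol
Column 'product' = Headphones

ANSWER: Headphones


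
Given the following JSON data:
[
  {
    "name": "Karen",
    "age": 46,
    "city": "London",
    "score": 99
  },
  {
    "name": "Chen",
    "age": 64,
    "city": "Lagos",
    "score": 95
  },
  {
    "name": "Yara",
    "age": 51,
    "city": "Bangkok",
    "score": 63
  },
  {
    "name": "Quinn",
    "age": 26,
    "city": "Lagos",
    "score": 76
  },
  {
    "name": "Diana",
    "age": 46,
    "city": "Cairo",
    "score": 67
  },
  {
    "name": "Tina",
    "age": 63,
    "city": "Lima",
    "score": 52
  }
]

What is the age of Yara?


Looking up record where name = Yara
Record index: 2
Field 'age' = 51

ANSWER: 51


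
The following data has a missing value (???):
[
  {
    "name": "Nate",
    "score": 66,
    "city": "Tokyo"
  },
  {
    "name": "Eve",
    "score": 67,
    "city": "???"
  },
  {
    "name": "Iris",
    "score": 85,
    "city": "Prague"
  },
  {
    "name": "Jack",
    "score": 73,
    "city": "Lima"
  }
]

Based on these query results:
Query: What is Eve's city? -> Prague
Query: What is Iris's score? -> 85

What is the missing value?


The missing value is Eve's city
From query: Eve's city = Prague

ANSWER: Prague


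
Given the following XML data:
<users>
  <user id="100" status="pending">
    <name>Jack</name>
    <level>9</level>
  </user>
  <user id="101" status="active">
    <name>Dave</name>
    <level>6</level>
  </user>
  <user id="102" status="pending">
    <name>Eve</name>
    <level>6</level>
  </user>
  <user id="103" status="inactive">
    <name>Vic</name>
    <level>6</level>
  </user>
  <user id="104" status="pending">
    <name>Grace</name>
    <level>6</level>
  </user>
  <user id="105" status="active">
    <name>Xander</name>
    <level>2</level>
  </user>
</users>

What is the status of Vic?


Finding user with name = Vic
user id="103" status="inactive"

ANSWER: inactive


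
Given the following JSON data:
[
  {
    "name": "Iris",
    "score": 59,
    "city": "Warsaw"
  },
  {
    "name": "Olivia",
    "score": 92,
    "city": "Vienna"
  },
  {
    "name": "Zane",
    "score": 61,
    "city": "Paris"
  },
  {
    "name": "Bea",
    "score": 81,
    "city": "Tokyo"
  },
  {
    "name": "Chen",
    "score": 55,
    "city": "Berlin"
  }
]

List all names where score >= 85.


Filtering records where score >= 85:
  Iris (score=59) -> no
  Olivia (score=92) -> YES
  Zane (score=61) -> no
  Bea (score=81) -> no
  Chen (score=55) -> no


ANSWER: Olivia


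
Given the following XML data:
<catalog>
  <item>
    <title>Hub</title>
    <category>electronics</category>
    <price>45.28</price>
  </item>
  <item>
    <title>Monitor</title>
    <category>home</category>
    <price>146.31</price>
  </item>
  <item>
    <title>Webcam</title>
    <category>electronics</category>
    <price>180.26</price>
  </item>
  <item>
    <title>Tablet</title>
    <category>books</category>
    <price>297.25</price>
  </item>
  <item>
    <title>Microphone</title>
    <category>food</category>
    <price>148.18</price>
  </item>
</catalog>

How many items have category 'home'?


Scanning <item> elements for <category>home</category>:
  Item 2: Monitor -> MATCH
Count: 1

ANSWER: 1


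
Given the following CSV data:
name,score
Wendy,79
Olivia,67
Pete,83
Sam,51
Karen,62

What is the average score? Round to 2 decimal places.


Scores: 79, 67, 83, 51, 62
Sum = 342
Count = 5
Average = 342 / 5 = 68.40

ANSWER: 68.40


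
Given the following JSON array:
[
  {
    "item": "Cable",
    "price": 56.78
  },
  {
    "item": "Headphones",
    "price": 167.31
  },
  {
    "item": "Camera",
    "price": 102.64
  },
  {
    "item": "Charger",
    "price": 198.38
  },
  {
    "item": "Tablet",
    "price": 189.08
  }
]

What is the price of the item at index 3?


Array index 3 -> Charger
price = 198.38

ANSWER: 198.38


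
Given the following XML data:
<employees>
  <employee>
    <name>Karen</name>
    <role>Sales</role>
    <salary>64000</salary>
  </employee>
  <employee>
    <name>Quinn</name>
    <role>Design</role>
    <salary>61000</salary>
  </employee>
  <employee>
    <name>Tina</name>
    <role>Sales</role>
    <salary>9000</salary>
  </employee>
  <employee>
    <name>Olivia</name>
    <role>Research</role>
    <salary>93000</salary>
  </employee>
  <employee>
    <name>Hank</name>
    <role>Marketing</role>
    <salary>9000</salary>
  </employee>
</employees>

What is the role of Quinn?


Searching for <employee> with <name>Quinn</name>
Found at position 2
<role>Design</role>

ANSWER: Design


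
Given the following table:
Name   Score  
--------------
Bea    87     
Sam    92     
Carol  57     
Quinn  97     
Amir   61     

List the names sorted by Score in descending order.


Sorting by Score (descending):
  Quinn: 97
  Sam: 92
  Bea: 87
  Amir: 61
  Carol: 57


ANSWER: Quinn, Sam, Bea, Amir, Carol


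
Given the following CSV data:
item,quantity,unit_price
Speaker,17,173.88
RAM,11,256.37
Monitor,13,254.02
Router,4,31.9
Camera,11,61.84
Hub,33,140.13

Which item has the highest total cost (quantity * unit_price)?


Computing row totals:
  Speaker: 2955.96
  RAM: 2820.07
  Monitor: 3302.26
  Router: 127.6
  Camera: 680.24
  Hub: 4624.29
Maximum: Hub (4624.29)

ANSWER: Hub


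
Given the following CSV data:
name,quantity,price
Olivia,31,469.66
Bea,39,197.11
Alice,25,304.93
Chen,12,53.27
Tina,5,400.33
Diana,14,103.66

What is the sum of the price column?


Values in 'price' column:
  Row 1: 469.66
  Row 2: 197.11
  Row 3: 304.93
  Row 4: 53.27
  Row 5: 400.33
  Row 6: 103.66
Sum = 469.66 + 197.11 + 304.93 + 53.27 + 400.33 + 103.66 = 1528.96

ANSWER: 1528.96


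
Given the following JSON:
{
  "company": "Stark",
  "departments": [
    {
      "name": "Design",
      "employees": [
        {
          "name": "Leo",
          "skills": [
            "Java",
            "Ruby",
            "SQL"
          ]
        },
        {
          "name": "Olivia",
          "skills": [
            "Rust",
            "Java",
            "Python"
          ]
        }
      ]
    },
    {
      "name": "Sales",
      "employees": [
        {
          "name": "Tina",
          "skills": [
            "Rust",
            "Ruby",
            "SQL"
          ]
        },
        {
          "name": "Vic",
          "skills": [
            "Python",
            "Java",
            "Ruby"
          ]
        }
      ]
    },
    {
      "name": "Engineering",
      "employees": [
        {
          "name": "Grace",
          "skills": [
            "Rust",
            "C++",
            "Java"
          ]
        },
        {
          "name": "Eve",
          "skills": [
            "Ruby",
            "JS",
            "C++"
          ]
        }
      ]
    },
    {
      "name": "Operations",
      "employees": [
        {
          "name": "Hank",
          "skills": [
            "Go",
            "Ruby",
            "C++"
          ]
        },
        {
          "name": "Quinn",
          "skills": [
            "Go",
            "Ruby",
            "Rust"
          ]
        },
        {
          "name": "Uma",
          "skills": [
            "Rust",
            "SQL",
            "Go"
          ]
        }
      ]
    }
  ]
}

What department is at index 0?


Path: departments[0].name
Value: Design

ANSWER: Design


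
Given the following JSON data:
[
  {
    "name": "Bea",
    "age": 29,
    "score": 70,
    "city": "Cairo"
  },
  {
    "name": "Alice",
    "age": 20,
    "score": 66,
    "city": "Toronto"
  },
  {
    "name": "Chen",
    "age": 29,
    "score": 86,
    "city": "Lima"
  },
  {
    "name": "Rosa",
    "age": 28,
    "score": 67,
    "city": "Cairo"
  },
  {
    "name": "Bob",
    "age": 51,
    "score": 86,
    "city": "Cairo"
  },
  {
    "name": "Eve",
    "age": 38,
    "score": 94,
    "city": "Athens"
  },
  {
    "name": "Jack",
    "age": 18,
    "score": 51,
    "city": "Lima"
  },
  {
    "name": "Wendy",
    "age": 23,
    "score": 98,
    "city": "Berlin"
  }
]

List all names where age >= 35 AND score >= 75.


Checking both conditions:
  Bea (age=29, score=70) -> no
  Alice (age=20, score=66) -> no
  Chen (age=29, score=86) -> no
  Rosa (age=28, score=67) -> no
  Bob (age=51, score=86) -> YES
  Eve (age=38, score=94) -> YES
  Jack (age=18, score=51) -> no
  Wendy (age=23, score=98) -> no


ANSWER: Bob, Eve


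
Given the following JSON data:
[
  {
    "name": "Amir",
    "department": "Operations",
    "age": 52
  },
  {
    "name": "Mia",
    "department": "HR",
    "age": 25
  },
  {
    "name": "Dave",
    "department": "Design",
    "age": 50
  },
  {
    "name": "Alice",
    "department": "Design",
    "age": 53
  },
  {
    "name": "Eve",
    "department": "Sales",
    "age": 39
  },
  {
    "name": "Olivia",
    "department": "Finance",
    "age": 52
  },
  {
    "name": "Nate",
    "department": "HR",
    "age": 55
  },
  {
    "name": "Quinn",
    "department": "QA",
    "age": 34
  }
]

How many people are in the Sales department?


Scanning records for department = Sales
  Record 4: Eve
Count: 1

ANSWER: 1


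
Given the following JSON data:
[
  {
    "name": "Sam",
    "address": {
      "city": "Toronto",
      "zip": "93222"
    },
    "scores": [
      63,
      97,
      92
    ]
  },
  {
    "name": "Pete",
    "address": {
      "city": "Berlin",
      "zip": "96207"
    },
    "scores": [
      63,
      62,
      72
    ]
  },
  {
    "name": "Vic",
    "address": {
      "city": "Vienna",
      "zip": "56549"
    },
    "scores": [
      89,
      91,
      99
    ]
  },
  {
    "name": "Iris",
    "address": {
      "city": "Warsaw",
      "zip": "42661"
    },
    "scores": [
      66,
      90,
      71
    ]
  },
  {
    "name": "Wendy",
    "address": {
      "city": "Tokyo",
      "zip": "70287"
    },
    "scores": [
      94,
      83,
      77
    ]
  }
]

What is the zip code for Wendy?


Path: records[4].address.zip
Value: 70287

ANSWER: 70287


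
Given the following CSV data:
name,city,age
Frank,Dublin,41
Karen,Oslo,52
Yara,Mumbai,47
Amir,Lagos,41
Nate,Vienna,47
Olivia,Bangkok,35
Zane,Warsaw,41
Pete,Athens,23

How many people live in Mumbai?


Scanning city column for 'Mumbai':
  Row 3: Yara -> MATCH
Total matches: 1

ANSWER: 1


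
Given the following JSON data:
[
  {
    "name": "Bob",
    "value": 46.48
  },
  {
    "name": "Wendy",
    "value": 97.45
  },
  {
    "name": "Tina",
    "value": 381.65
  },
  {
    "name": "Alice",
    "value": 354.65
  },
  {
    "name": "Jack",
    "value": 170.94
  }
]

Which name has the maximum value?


Comparing values:
  Bob: 46.48
  Wendy: 97.45
  Tina: 381.65
  Alice: 354.65
  Jack: 170.94
Maximum: Tina (381.65)

ANSWER: Tina


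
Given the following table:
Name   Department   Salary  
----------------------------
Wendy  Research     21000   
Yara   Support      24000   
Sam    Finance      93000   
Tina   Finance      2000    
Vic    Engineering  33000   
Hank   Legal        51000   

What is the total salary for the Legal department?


Legal department members:
  Hank: 51000
Total = 51000 = 51000

ANSWER: 51000


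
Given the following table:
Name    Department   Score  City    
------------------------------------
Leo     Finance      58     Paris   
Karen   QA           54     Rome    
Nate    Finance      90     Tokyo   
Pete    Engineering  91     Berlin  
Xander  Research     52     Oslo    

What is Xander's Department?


Row 5: Xander
Department = Research

ANSWER: Research
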